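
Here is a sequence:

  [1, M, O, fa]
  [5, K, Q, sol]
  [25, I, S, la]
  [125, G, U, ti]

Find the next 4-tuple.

[625, E, W, do]

First part goes 1, 5, 25, 125 → 625 (×5 each step).
First letter: letters move back 2 places in the alphabet, so M, K, I, G → E.
Second letter goes O, Q, S, U → W (letters move forward 2 places in the alphabet).
Note — runs through the solfège scale do→ti: fa, sol, la, ti → do.
So the next 4-tuple is [625, E, W, do].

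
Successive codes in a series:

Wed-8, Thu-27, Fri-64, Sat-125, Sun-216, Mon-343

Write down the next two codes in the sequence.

Day goes Wed, Thu, Fri, Sat, Sun, Mon → Tue → Wed (runs through the weekdays Mon→Sun).
Second component: perfect cubes: 2³, 3³, 4³, …; 8, 27, 64, 125, 216, 343 → 512 → 729.
Putting the parts together: Tue-512 and then Wed-729.

Tue-512, Wed-729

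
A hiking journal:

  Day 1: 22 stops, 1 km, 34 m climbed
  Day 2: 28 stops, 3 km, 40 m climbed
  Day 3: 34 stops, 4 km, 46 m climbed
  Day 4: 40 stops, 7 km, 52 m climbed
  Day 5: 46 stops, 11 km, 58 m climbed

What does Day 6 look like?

Stops: +6 each step, so 22, 28, 34, 40, 46 → 52.
Km: each term is the sum of the two before it; 1, 3, 4, 7, 11 → 18.
M climbed: 34, 40, 46, 52, 58 → 64 (always 12 more than the stops).
Combining the parts gives 52 stops, 18 km, 64 m climbed.

52 stops, 18 km, 64 m climbed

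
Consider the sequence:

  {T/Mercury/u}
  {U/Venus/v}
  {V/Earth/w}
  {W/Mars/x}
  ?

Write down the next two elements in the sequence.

{X/Jupiter/y}, {Y/Saturn/z}

First letter: letters move forward 1 place in the alphabet, so T, U, V, W → X → Y.
Planet: runs through the planets Mercury→Neptune; Mercury, Venus, Earth, Mars → Jupiter → Saturn.
Second letter — letters move forward 1 place in the alphabet: u, v, w, x → y → z.
So the next two elements are {X/Jupiter/y} and {Y/Saturn/z}.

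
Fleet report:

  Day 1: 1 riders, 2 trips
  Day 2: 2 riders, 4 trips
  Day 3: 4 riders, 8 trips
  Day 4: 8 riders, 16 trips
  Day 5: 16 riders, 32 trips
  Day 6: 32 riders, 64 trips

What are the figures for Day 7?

For the riders, ×2 each step: 1, 2, 4, 8, 16, 32 → 64.
Trips — always 2 × the riders: 2, 4, 8, 16, 32, 64 → 128.
So the next row is 64 riders, 128 trips.

64 riders, 128 trips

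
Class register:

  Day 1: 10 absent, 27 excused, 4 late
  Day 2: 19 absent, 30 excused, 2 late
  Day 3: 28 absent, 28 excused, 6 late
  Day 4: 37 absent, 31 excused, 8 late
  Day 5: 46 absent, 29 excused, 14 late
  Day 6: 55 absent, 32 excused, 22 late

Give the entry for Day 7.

64 absent, 30 excused, 36 late

Absent: +9 each step, so 10, 19, 28, 37, 46, 55 → 64.
Excused goes 27, 30, 28, 31, 29, 32 → 30 (alternating steps +3, −2, +3, −2, …).
Late: each term is the sum of the two before it, so 4, 2, 6, 8, 14, 22 → 36.
Combining the parts gives 64 absent, 30 excused, 36 late.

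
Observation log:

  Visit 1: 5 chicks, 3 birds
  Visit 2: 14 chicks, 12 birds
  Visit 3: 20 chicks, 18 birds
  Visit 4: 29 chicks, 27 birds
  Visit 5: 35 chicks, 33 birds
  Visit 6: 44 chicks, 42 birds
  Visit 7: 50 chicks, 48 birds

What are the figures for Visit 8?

59 chicks, 57 birds

Chicks — alternating steps +9, +6, +9, +6, …: 5, 14, 20, 29, 35, 44, 50 → 59.
Birds: always 2 less than the chicks, so 3, 12, 18, 27, 33, 42, 48 → 57.
Putting it together: 59 chicks, 57 birds.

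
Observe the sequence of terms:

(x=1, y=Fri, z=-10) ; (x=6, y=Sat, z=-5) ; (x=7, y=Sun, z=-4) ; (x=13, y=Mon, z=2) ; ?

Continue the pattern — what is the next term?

(x=20, y=Tue, z=9)

X — each term is the sum of the two before it: 1, 6, 7, 13 → 20.
Y goes Fri, Sat, Sun, Mon → Tue (runs through the weekdays Mon→Sun).
Z — always 11 less than the x: -10, -5, -4, 2 → 9.
So the next term is (x=20, y=Tue, z=9).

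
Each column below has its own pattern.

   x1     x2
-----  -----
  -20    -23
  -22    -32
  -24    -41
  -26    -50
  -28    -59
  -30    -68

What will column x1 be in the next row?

Column x1: −2 each step; -20, -22, -24, -26, -28, -30 → -32.

-32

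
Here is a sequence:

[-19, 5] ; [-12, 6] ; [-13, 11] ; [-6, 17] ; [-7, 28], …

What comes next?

[0, 45]

First entry: alternating steps +7, −1, +7, −1, …, so -19, -12, -13, -6, -7 → 0.
Second entry: each term is the sum of the two before it; 5, 6, 11, 17, 28 → 45.
Putting it together: [0, 45].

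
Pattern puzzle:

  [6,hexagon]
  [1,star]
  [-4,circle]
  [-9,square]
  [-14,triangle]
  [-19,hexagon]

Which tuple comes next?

[-24,star]

First component goes 6, 1, -4, -9, -14, -19 → -24 (−5 each step).
Shape: hexagon, star, circle, square, triangle, hexagon → star (repeats hexagon → star → circle → square → triangle).
So the next tuple is [-24,star].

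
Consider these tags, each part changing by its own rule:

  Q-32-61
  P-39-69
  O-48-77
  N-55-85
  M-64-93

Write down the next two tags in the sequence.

L-71-101 then K-80-109

Letter: letters move back 1 place in the alphabet, so Q, P, O, N, M → L → K.
Second component — alternating steps +7, +9, +7, +9, …: 32, 39, 48, 55, 64 → 71 → 80.
Third component: 61, 69, 77, 85, 93 → 101 → 109 (+8 each step).
Putting the parts together: L-71-101 and then K-80-109.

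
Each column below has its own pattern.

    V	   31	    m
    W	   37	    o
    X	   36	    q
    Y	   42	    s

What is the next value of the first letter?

First letter: letters move forward 1 place in the alphabet, so V, W, X, Y → Z.

Z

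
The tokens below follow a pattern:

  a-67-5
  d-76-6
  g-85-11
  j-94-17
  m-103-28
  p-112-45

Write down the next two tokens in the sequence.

Letter goes a, d, g, j, m, p → s → v (letters move forward 3 places in the alphabet).
Second component — +9 each step: 67, 76, 85, 94, 103, 112 → 121 → 130.
Third component: each term is the sum of the two before it; 5, 6, 11, 17, 28, 45 → 73 → 118.
Putting the parts together: s-121-73 and then v-130-118.

s-121-73 then v-130-118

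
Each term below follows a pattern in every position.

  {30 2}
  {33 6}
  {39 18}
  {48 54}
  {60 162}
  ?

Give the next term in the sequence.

{75 486}

For the first value, differences are 3, 6, 9, … (increasing by 3 each time): 30, 33, 39, 48, 60 → 75.
Second value — ×3 each step: 2, 6, 18, 54, 162 → 486.
So the next term is {75 486}.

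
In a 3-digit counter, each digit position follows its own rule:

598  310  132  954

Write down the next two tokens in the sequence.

776 then 598

First digit goes 5, 3, 1, 9 → 7 → 5 (−2 each step, mod 10).
Second digit: 9, 1, 3, 5 → 7 → 9 (+2 each step, mod 10).
For the third digit, +2 each step, mod 10: 8, 0, 2, 4 → 6 → 8.
Putting the parts together: 776 and then 598.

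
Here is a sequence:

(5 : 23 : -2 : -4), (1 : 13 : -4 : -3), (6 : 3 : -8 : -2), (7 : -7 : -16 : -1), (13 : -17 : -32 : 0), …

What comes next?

(20 : -27 : -64 : 1)

First entry: 5, 1, 6, 7, 13 → 20 (each term is the sum of the two before it).
Second entry: −10 each step, so 23, 13, 3, -7, -17 → -27.
Third entry: ×2 each step, so -2, -4, -8, -16, -32 → -64.
Fourth entry goes -4, -3, -2, -1, 0 → 1 (+1 each step).
Putting it together: (20 : -27 : -64 : 1).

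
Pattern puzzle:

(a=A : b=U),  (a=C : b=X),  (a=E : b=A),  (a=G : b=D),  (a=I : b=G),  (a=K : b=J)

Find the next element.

(a=M : b=M)

For the a, letters move forward 2 places in the alphabet: A, C, E, G, I, K → M.
B — letters move forward 3 places in the alphabet, wrapping Z→A: U, X, A, D, G, J → M.
Putting it together: (a=M : b=M).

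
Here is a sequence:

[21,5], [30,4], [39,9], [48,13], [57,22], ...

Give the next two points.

For the first value, +9 each step: 21, 30, 39, 48, 57 → 66 → 75.
For the second value, each term is the sum of the two before it: 5, 4, 9, 13, 22 → 35 → 57.
Putting the parts together: [66,35] and then [75,57].

[66,35], [75,57]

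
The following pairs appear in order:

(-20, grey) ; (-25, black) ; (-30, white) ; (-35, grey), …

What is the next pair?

For the first slot, −5 each step: -20, -25, -30, -35 → -40.
Shade: repeats grey → black → white; grey, black, white, grey → black.
So the next pair is (-40, black).

(-40, black)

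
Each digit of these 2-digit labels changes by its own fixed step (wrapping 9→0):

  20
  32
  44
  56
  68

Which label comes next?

First digit: 2, 3, 4, 5, 6 → 7 (+1 each step, mod 10).
Second digit goes 0, 2, 4, 6, 8 → 0 (+2 each step, mod 10).
Combining the parts gives 70.

70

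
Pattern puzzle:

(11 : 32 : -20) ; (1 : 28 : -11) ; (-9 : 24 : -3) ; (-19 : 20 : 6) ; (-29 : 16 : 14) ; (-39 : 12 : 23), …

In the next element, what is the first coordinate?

First coordinate — −10 each step: 11, 1, -9, -19, -29, -39 → -49.

-49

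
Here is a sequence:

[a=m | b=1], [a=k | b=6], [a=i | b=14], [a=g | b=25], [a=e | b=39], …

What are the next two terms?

A — letters move back 2 places in the alphabet: m, k, i, g, e → c → a.
B: 1, 6, 14, 25, 39 → 56 → 76 (differences are 5, 8, 11, … (increasing by 3 each time)).
So the next two terms are [a=c | b=56] and [a=a | b=76].

[a=c | b=56], [a=a | b=76]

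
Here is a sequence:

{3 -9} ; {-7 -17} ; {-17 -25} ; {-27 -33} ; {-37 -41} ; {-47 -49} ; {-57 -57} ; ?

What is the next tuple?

{-67 -65}

First value — −10 each step: 3, -7, -17, -27, -37, -47, -57 → -67.
Second value: -9, -17, -25, -33, -41, -49, -57 → -65 (−8 each step).
Putting it together: {-67 -65}.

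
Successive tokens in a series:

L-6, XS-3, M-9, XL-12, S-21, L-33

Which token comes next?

XS-54

Size: repeats L → XS → M → XL → S; L, XS, M, XL, S, L → XS.
Second component goes 6, 3, 9, 12, 21, 33 → 54 (each term is the sum of the two before it).
Combining the parts gives XS-54.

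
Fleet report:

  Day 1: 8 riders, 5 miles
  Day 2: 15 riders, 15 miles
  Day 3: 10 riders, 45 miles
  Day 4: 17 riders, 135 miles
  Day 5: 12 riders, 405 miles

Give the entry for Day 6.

19 riders, 1215 miles

Riders: 8, 15, 10, 17, 12 → 19 (alternating steps +7, −5, +7, −5, …).
Miles: ×3 each step, so 5, 15, 45, 135, 405 → 1215.
Putting it together: 19 riders, 1215 miles.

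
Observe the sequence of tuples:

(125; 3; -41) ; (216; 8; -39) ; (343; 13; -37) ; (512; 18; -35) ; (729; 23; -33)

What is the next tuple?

For the first part, perfect cubes: 5³, 6³, 7³, …: 125, 216, 343, 512, 729 → 1000.
Second part: +5 each step, so 3, 8, 13, 18, 23 → 28.
Third part: +2 each step; -41, -39, -37, -35, -33 → -31.
Combining the parts gives (1000; 28; -31).

(1000; 28; -31)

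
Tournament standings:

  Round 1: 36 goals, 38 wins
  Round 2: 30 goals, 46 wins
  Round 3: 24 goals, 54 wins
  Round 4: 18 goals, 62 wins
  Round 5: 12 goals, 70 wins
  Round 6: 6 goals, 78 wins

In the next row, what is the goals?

Goals — −6 each step: 36, 30, 24, 18, 12, 6 → 0.

0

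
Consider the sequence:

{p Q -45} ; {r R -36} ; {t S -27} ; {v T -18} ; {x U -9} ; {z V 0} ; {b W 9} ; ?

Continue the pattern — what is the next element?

First letter goes p, r, t, v, x, z, b → d (letters move forward 2 places in the alphabet, wrapping Z→A).
Second letter — letters move forward 1 place in the alphabet: Q, R, S, T, U, V, W → X.
Third coordinate — +9 each step: -45, -36, -27, -18, -9, 0, 9 → 18.
Combining the parts gives {d X 18}.

{d X 18}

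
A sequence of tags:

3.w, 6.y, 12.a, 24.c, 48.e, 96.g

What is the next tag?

For the first component, ×2 each step: 3, 6, 12, 24, 48, 96 → 192.
For the letter, letters move forward 2 places in the alphabet, wrapping Z→A: w, y, a, c, e, g → i.
Combining the parts gives 192.i.

192.i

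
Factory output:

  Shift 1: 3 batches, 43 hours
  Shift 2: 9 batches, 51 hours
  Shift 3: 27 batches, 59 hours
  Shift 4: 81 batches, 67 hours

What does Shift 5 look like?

Batches: ×3 each step; 3, 9, 27, 81 → 243.
For the hours, +8 each step: 43, 51, 59, 67 → 75.
Putting it together: 243 batches, 75 hours.

243 batches, 75 hours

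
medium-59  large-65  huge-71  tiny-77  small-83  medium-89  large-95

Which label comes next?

Size goes medium, large, huge, tiny, small, medium, large → huge (repeats medium → large → huge → tiny → small).
Second component: +6 each step; 59, 65, 71, 77, 83, 89, 95 → 101.
So the next label is huge-101.

huge-101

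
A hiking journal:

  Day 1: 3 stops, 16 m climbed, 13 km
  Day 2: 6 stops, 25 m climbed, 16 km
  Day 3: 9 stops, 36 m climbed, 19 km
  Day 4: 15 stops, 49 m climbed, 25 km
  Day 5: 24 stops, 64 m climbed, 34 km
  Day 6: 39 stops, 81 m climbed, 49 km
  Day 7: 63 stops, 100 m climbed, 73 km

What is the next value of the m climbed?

M climbed: perfect squares: 4², 5², 6², …; 16, 25, 36, 49, 64, 81, 100 → 121.

121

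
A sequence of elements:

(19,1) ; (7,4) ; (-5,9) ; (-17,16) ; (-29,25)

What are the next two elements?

First part: −12 each step; 19, 7, -5, -17, -29 → -41 → -53.
For the second part, perfect squares: 1², 2², 3², …: 1, 4, 9, 16, 25 → 36 → 49.
So the next two elements are (-41,36) and (-53,49).

(-41,36), (-53,49)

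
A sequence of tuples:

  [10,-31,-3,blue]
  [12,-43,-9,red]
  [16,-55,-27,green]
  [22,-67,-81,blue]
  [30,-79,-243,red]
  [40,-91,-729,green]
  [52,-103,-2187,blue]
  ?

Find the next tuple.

For the first slot, differences are 2, 4, 6, … (increasing by 2 each time): 10, 12, 16, 22, 30, 40, 52 → 66.
Second slot: -31, -43, -55, -67, -79, -91, -103 → -115 (−12 each step).
Third slot: ×3 each step; -3, -9, -27, -81, -243, -729, -2187 → -6561.
Colour goes blue, red, green, blue, red, green, blue → red (repeats blue → red → green).
So the next tuple is [66,-115,-6561,red].

[66,-115,-6561,red]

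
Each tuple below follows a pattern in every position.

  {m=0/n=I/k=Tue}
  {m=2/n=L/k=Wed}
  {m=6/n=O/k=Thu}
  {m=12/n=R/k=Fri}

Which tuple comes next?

{m=20/n=U/k=Sat}

M: differences are 2, 4, 6, … (increasing by 2 each time); 0, 2, 6, 12 → 20.
N: letters move forward 3 places in the alphabet; I, L, O, R → U.
K: Tue, Wed, Thu, Fri → Sat (runs through the weekdays Mon→Sun).
Putting it together: {m=20/n=U/k=Sat}.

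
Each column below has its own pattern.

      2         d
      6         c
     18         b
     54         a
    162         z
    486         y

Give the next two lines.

1458  x; 4374  w

First component: 2, 6, 18, 54, 162, 486 → 1458 → 4374 (×3 each step).
Letter: d, c, b, a, z, y → x → w (letters move back 1 place in the alphabet, wrapping A→Z).
So the next two lines are 1458  x and 4374  w.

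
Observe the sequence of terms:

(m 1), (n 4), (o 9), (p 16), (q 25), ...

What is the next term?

(r 36)

Letter: m, n, o, p, q → r (letters move forward 1 place in the alphabet).
Second coordinate — perfect squares: 1², 2², 3², …: 1, 4, 9, 16, 25 → 36.
Putting it together: (r 36).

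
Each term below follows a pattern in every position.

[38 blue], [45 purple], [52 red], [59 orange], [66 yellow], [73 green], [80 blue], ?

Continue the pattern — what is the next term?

First part: +7 each step, so 38, 45, 52, 59, 66, 73, 80 → 87.
Colour: repeats blue → purple → red → orange → yellow → green; blue, purple, red, orange, yellow, green, blue → purple.
Putting it together: [87 purple].

[87 purple]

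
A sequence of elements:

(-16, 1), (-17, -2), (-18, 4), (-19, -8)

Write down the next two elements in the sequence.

(-20, 16), (-21, -32)

For the first value, −1 each step: -16, -17, -18, -19 → -20 → -21.
Second value: ×(-2) each step, so 1, -2, 4, -8 → 16 → -32.
So the next two elements are (-20, 16) and (-21, -32).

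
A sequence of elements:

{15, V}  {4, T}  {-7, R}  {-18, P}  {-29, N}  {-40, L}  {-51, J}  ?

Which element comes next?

{-62, H}

For the first part, −11 each step: 15, 4, -7, -18, -29, -40, -51 → -62.
Letter — letters move back 2 places in the alphabet: V, T, R, P, N, L, J → H.
Putting it together: {-62, H}.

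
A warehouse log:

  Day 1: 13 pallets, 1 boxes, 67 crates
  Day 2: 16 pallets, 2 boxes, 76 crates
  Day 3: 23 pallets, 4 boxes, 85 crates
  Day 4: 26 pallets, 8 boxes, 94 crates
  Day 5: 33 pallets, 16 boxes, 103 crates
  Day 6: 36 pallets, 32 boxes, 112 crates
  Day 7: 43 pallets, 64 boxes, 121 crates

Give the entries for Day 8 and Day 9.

Pallets: alternating steps +3, +7, +3, +7, …, so 13, 16, 23, 26, 33, 36, 43 → 46 → 53.
Boxes: ×2 each step, so 1, 2, 4, 8, 16, 32, 64 → 128 → 256.
Crates: 67, 76, 85, 94, 103, 112, 121 → 130 → 139 (+9 each step).
Putting the parts together: 46 pallets, 128 boxes, 130 crates and then 53 pallets, 256 boxes, 139 crates.

46 pallets, 128 boxes, 130 crates; 53 pallets, 256 boxes, 139 crates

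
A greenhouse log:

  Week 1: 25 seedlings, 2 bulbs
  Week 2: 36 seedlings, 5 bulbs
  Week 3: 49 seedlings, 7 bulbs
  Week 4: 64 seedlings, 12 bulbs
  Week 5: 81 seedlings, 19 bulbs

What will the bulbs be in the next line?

31

Seedlings: 25, 36, 49, 64, 81 → 100 (perfect squares: 5², 6², 7², …).
Bulbs: each term is the sum of the two before it; 2, 5, 7, 12, 19 → 31.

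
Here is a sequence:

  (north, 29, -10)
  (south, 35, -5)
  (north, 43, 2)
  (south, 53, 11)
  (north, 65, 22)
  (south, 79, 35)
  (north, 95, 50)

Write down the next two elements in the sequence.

(south, 113, 67), (north, 133, 86)

Direction goes north, south, north, south, north, south, north → south → north (alternates north ↔ south).
Second component: differences are 6, 8, 10, … (increasing by 2 each time); 29, 35, 43, 53, 65, 79, 95 → 113 → 133.
Third component: differences are 5, 7, 9, … (increasing by 2 each time); -10, -5, 2, 11, 22, 35, 50 → 67 → 86.
Putting the parts together: (south, 113, 67) and then (north, 133, 86).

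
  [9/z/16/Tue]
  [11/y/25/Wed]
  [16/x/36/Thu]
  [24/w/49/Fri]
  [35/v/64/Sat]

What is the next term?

[49/u/81/Sun]

For the first component, differences are 2, 5, 8, … (increasing by 3 each time): 9, 11, 16, 24, 35 → 49.
Letter: letters move back 1 place in the alphabet; z, y, x, w, v → u.
Third component: perfect squares: 4², 5², 6², …; 16, 25, 36, 49, 64 → 81.
Day goes Tue, Wed, Thu, Fri, Sat → Sun (runs through the weekdays Mon→Sun).
So the next term is [49/u/81/Sun].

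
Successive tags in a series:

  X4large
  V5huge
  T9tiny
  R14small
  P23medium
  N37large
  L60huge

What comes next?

J97tiny

Letter: letters move back 2 places in the alphabet; X, V, T, R, P, N, L → J.
For the second component, each term is the sum of the two before it: 4, 5, 9, 14, 23, 37, 60 → 97.
Size — repeats large → huge → tiny → small → medium: large, huge, tiny, small, medium, large, huge → tiny.
Putting it together: J97tiny.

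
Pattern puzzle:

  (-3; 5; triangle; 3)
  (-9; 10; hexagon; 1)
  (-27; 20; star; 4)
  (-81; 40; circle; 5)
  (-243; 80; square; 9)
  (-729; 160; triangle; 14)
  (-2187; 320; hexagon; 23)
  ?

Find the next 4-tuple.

(-6561; 640; star; 37)

First component goes -3, -9, -27, -81, -243, -729, -2187 → -6561 (×3 each step).
Second component — ×2 each step: 5, 10, 20, 40, 80, 160, 320 → 640.
Shape — repeats triangle → hexagon → star → circle → square: triangle, hexagon, star, circle, square, triangle, hexagon → star.
Fourth component: each term is the sum of the two before it, so 3, 1, 4, 5, 9, 14, 23 → 37.
So the next 4-tuple is (-6561; 640; star; 37).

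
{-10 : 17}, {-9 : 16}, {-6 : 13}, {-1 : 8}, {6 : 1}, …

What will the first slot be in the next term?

First slot: differences are 1, 3, 5, … (increasing by 2 each time), so -10, -9, -6, -1, 6 → 15.

15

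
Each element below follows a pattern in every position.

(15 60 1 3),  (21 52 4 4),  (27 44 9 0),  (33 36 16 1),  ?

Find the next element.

First coordinate goes 15, 21, 27, 33 → 39 (+6 each step).
Second coordinate: 60, 52, 44, 36 → 28 (−8 each step).
Third coordinate goes 1, 4, 9, 16 → 25 (perfect squares: 1², 2², 3², …).
Fourth coordinate: alternating steps +1, −4, +1, −4, …, so 3, 4, 0, 1 → -3.
Putting it together: (39 28 25 -3).

(39 28 25 -3)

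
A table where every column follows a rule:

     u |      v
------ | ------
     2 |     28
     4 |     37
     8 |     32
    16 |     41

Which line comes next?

32  36

Column u: ×2 each step, so 2, 4, 8, 16 → 32.
Column v goes 28, 37, 32, 41 → 36 (alternating steps +9, −5, +9, −5, …).
Putting it together: 32  36.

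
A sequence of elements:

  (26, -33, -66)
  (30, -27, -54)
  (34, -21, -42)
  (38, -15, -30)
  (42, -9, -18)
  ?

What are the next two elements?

First part: +4 each step, so 26, 30, 34, 38, 42 → 46 → 50.
Second part — +6 each step: -33, -27, -21, -15, -9 → -3 → 3.
Third part: always 2 × the second part, so -66, -54, -42, -30, -18 → -6 → 6.
So the next two elements are (46, -3, -6) and (50, 3, 6).

(46, -3, -6), (50, 3, 6)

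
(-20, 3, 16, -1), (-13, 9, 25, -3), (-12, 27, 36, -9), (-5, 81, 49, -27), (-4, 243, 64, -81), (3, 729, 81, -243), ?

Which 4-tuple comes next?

(4, 2187, 100, -729)

First part: alternating steps +7, +1, +7, +1, …, so -20, -13, -12, -5, -4, 3 → 4.
Second part goes 3, 9, 27, 81, 243, 729 → 2187 (×3 each step).
Third part: 16, 25, 36, 49, 64, 81 → 100 (perfect squares: 4², 5², 6², …).
For the fourth part, ×3 each step: -1, -3, -9, -27, -81, -243 → -729.
Combining the parts gives (4, 2187, 100, -729).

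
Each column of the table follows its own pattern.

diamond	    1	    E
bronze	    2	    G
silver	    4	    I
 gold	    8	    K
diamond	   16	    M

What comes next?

Rank goes diamond, bronze, silver, gold, diamond → bronze (repeats diamond → bronze → silver → gold).
Second component — ×2 each step: 1, 2, 4, 8, 16 → 32.
For the letter, letters move forward 2 places in the alphabet: E, G, I, K, M → O.
Combining the parts gives bronze  32  O.

bronze  32  O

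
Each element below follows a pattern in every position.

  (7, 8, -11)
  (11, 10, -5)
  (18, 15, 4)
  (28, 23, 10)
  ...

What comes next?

(41, 34, 19)

For the first entry, differences are 4, 7, 10, … (increasing by 3 each time): 7, 11, 18, 28 → 41.
Second entry: differences are 2, 5, 8, … (increasing by 3 each time), so 8, 10, 15, 23 → 34.
Third entry: -11, -5, 4, 10 → 19 (alternating steps +6, +9, +6, +9, …).
Combining the parts gives (41, 34, 19).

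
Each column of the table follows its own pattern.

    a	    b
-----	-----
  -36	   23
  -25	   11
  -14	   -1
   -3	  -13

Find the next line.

Column a: +11 each step, so -36, -25, -14, -3 → 8.
Column b: −12 each step; 23, 11, -1, -13 → -25.
So the next line is 8  -25.

8  -25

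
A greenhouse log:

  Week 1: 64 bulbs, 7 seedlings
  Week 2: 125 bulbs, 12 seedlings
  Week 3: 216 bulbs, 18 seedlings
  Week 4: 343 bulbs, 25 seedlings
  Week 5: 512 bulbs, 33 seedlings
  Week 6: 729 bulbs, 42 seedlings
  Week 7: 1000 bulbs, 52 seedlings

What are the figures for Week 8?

Bulbs: 64, 125, 216, 343, 512, 729, 1000 → 1331 (perfect cubes: 4³, 5³, 6³, …).
For the seedlings, differences are 5, 6, 7, … (increasing by 1 each time): 7, 12, 18, 25, 33, 42, 52 → 63.
Putting it together: 1331 bulbs, 63 seedlings.

1331 bulbs, 63 seedlings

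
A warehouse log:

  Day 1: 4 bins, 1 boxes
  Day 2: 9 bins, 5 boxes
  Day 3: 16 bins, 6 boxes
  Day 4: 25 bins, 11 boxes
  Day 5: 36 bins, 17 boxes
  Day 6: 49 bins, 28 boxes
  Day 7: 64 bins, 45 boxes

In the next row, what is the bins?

Bins: perfect squares: 2², 3², 4², …; 4, 9, 16, 25, 36, 49, 64 → 81.
For the boxes, each term is the sum of the two before it: 1, 5, 6, 11, 17, 28, 45 → 73.

81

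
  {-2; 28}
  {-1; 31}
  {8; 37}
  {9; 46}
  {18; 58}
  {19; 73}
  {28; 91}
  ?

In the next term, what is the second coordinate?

112

First coordinate — alternating steps +1, +9, +1, +9, …: -2, -1, 8, 9, 18, 19, 28 → 29.
Second coordinate: 28, 31, 37, 46, 58, 73, 91 → 112 (differences are 3, 6, 9, … (increasing by 3 each time)).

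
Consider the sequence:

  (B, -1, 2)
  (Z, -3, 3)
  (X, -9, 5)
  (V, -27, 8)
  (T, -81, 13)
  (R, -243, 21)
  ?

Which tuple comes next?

For the letter, letters move back 2 places in the alphabet, wrapping A→Z: B, Z, X, V, T, R → P.
Second entry: ×3 each step, so -1, -3, -9, -27, -81, -243 → -729.
Third entry: 2, 3, 5, 8, 13, 21 → 34 (each term is the sum of the two before it).
So the next tuple is (P, -729, 34).

(P, -729, 34)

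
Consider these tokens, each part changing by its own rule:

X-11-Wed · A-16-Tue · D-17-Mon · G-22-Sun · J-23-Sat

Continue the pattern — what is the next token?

For the letter, letters move forward 3 places in the alphabet, wrapping Z→A: X, A, D, G, J → M.
Second component: alternating steps +5, +1, +5, +1, …; 11, 16, 17, 22, 23 → 28.
Day: runs backward through the weekdays Mon→Sun, so Wed, Tue, Mon, Sun, Sat → Fri.
Combining the parts gives M-28-Fri.

M-28-Fri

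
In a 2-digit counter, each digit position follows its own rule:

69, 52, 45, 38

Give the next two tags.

First digit: −1 each step, mod 10, so 6, 5, 4, 3 → 2 → 1.
Second digit goes 9, 2, 5, 8 → 1 → 4 (+3 each step, mod 10).
So the next two tags are 21 and 14.

21 then 14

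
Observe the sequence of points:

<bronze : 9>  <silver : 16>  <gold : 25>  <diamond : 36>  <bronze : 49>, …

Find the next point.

For the rank, repeats bronze → silver → gold → diamond: bronze, silver, gold, diamond, bronze → silver.
Second part: perfect squares: 3², 4², 5², …, so 9, 16, 25, 36, 49 → 64.
So the next point is <silver : 64>.

<silver : 64>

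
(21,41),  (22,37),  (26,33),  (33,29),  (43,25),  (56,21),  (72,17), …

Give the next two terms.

(91,13), (113,9)

First entry: differences are 1, 4, 7, … (increasing by 3 each time), so 21, 22, 26, 33, 43, 56, 72 → 91 → 113.
Second entry — −4 each step: 41, 37, 33, 29, 25, 21, 17 → 13 → 9.
So the next two terms are (91,13) and (113,9).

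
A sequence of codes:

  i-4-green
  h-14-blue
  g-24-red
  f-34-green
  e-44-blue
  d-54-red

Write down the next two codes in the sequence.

c-64-green then b-74-blue

Letter: letters move back 1 place in the alphabet; i, h, g, f, e, d → c → b.
Second component goes 4, 14, 24, 34, 44, 54 → 64 → 74 (+10 each step).
Colour — repeats green → blue → red: green, blue, red, green, blue, red → green → blue.
Putting the parts together: c-64-green and then b-74-blue.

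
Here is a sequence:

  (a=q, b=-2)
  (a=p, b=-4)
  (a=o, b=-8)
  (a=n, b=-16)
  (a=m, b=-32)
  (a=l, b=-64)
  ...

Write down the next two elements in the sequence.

(a=k, b=-128), (a=j, b=-256)

A: letters move back 1 place in the alphabet; q, p, o, n, m, l → k → j.
B: -2, -4, -8, -16, -32, -64 → -128 → -256 (×2 each step).
Putting the parts together: (a=k, b=-128) and then (a=j, b=-256).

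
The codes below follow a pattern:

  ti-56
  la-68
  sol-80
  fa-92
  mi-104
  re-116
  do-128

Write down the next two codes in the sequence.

Note goes ti, la, sol, fa, mi, re, do → ti → la (runs backward through the solfège scale do→ti).
Second component: +12 each step; 56, 68, 80, 92, 104, 116, 128 → 140 → 152.
So the next two codes are ti-140 and la-152.

ti-140 then la-152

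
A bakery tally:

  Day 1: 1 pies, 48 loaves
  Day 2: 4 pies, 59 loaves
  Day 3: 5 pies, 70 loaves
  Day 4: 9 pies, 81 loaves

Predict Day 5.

14 pies, 92 loaves

Pies: 1, 4, 5, 9 → 14 (each term is the sum of the two before it).
Loaves: 48, 59, 70, 81 → 92 (+11 each step).
Putting it together: 14 pies, 92 loaves.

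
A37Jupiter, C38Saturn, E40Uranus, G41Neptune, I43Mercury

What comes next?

K44Venus

Letter: A, C, E, G, I → K (letters move forward 2 places in the alphabet).
For the second component, alternating steps +1, +2, +1, +2, …: 37, 38, 40, 41, 43 → 44.
Planet: runs through the planets Mercury→Neptune, so Jupiter, Saturn, Uranus, Neptune, Mercury → Venus.
Putting it together: K44Venus.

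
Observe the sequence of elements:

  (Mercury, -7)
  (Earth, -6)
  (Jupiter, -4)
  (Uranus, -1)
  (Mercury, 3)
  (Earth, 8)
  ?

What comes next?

Planet goes Mercury, Earth, Jupiter, Uranus, Mercury, Earth → Jupiter (repeats Mercury → Earth → Jupiter → Uranus).
Second component goes -7, -6, -4, -1, 3, 8 → 14 (differences are 1, 2, 3, … (increasing by 1 each time)).
Putting it together: (Jupiter, 14).

(Jupiter, 14)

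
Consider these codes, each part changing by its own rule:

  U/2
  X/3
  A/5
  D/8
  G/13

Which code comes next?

J/21

Letter — letters move forward 3 places in the alphabet, wrapping Z→A: U, X, A, D, G → J.
Second component: each term is the sum of the two before it, so 2, 3, 5, 8, 13 → 21.
So the next code is J/21.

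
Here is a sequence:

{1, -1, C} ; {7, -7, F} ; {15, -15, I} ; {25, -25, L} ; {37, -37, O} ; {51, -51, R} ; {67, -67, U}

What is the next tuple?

First coordinate: differences are 6, 8, 10, … (increasing by 2 each time), so 1, 7, 15, 25, 37, 51, 67 → 85.
Second coordinate: always the negative of the first coordinate; -1, -7, -15, -25, -37, -51, -67 → -85.
Letter — letters move forward 3 places in the alphabet: C, F, I, L, O, R, U → X.
Putting it together: {85, -85, X}.

{85, -85, X}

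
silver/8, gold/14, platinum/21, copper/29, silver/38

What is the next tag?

For the metal, repeats silver → gold → platinum → copper: silver, gold, platinum, copper, silver → gold.
Second component — differences are 6, 7, 8, … (increasing by 1 each time): 8, 14, 21, 29, 38 → 48.
Putting it together: gold/48.

gold/48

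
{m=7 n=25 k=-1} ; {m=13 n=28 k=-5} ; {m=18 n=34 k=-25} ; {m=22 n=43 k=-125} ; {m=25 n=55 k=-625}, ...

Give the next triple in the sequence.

{m=27 n=70 k=-3125}

For the m, differences are 6, 5, 4, … (decreasing by 1 each time): 7, 13, 18, 22, 25 → 27.
N: differences are 3, 6, 9, … (increasing by 3 each time); 25, 28, 34, 43, 55 → 70.
K: ×5 each step; -1, -5, -25, -125, -625 → -3125.
So the next triple is {m=27 n=70 k=-3125}.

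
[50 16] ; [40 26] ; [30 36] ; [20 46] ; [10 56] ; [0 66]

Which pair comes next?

First coordinate: 50, 40, 30, 20, 10, 0 → -10 (−10 each step).
For the second coordinate, together with the first coordinate always sums to 66: 16, 26, 36, 46, 56, 66 → 76.
So the next pair is [-10 76].

[-10 76]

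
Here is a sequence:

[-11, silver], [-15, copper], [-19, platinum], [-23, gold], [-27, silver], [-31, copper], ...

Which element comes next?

First coordinate goes -11, -15, -19, -23, -27, -31 → -35 (−4 each step).
Metal goes silver, copper, platinum, gold, silver, copper → platinum (repeats silver → copper → platinum → gold).
Putting it together: [-35, platinum].

[-35, platinum]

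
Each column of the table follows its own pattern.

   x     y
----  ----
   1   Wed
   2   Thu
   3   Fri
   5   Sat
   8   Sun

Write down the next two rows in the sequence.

13  Mon; 21  Tue

Column x goes 1, 2, 3, 5, 8 → 13 → 21 (each term is the sum of the two before it).
Column y — runs through the weekdays Mon→Sun: Wed, Thu, Fri, Sat, Sun → Mon → Tue.
So the next two rows are 13  Mon and 21  Tue.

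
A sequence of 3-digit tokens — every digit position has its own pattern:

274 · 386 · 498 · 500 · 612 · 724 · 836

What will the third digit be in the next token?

Third digit — +2 each step, mod 10: 4, 6, 8, 0, 2, 4, 6 → 8.

8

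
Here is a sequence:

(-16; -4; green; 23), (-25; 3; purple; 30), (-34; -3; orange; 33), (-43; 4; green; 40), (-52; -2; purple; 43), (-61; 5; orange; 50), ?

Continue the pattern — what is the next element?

First slot: −9 each step, so -16, -25, -34, -43, -52, -61 → -70.
Second slot: -4, 3, -3, 4, -2, 5 → -1 (alternating steps +7, −6, +7, −6, …).
Colour goes green, purple, orange, green, purple, orange → green (repeats green → purple → orange).
Fourth slot: 23, 30, 33, 40, 43, 50 → 53 (alternating steps +7, +3, +7, +3, …).
Combining the parts gives (-70; -1; green; 53).

(-70; -1; green; 53)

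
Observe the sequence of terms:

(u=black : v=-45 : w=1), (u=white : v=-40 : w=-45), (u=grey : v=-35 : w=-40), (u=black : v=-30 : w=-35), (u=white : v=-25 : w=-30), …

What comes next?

U goes black, white, grey, black, white → grey (repeats black → white → grey).
V — +5 each step: -45, -40, -35, -30, -25 → -20.
W — always the previous value of the v: 1, -45, -40, -35, -30 → -25.
So the next term is (u=grey : v=-20 : w=-25).

(u=grey : v=-20 : w=-25)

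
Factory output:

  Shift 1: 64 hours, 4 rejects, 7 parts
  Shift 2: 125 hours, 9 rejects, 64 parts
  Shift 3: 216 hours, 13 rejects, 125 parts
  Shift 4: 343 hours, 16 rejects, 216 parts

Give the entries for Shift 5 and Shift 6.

Hours: 64, 125, 216, 343 → 512 → 729 (perfect cubes: 4³, 5³, 6³, …).
Rejects: 4, 9, 13, 16 → 18 → 19 (differences are 5, 4, 3, … (decreasing by 1 each time)).
Parts: always the previous value of the hours; 7, 64, 125, 216 → 343 → 512.
Putting the parts together: 512 hours, 18 rejects, 343 parts and then 729 hours, 19 rejects, 512 parts.

512 hours, 18 rejects, 343 parts; 729 hours, 19 rejects, 512 parts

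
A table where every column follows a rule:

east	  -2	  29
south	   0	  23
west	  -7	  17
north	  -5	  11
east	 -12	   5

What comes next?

south  -10  -1

Direction — repeats east → south → west → north: east, south, west, north, east → south.
Second component: -2, 0, -7, -5, -12 → -10 (alternating steps +2, −7, +2, −7, …).
Third component — −6 each step: 29, 23, 17, 11, 5 → -1.
Combining the parts gives south  -10  -1.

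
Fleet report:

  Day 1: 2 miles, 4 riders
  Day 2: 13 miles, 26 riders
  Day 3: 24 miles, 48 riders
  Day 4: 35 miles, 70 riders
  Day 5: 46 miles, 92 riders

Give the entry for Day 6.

Miles — +11 each step: 2, 13, 24, 35, 46 → 57.
Riders goes 4, 26, 48, 70, 92 → 114 (always 2 × the miles).
Putting it together: 57 miles, 114 riders.

57 miles, 114 riders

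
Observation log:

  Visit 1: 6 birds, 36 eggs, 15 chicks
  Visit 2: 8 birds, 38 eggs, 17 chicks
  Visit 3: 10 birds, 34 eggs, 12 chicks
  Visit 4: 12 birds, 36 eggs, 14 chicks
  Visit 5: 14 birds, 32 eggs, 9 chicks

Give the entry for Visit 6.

Birds — +2 each step: 6, 8, 10, 12, 14 → 16.
Eggs goes 36, 38, 34, 36, 32 → 34 (alternating steps +2, −4, +2, −4, …).
For the chicks, alternating steps +2, −5, +2, −5, …: 15, 17, 12, 14, 9 → 11.
Combining the parts gives 16 birds, 34 eggs, 11 chicks.

16 birds, 34 eggs, 11 chicks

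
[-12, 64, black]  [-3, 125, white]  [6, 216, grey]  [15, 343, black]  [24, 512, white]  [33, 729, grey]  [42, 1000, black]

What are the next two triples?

[51, 1331, white], [60, 1728, grey]

First part — +9 each step: -12, -3, 6, 15, 24, 33, 42 → 51 → 60.
Second part — perfect cubes: 4³, 5³, 6³, …: 64, 125, 216, 343, 512, 729, 1000 → 1331 → 1728.
Shade — repeats black → white → grey: black, white, grey, black, white, grey, black → white → grey.
Putting the parts together: [51, 1331, white] and then [60, 1728, grey].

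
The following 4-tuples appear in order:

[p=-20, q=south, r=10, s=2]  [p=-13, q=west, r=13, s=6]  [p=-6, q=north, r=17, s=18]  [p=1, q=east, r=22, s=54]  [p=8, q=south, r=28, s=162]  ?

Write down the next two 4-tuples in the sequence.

[p=15, q=west, r=35, s=486], [p=22, q=north, r=43, s=1458]

P — +7 each step: -20, -13, -6, 1, 8 → 15 → 22.
Q: south, west, north, east, south → west → north (repeats south → west → north → east).
R — differences are 3, 4, 5, … (increasing by 1 each time): 10, 13, 17, 22, 28 → 35 → 43.
S — ×3 each step: 2, 6, 18, 54, 162 → 486 → 1458.
So the next two 4-tuples are [p=15, q=west, r=35, s=486] and [p=22, q=north, r=43, s=1458].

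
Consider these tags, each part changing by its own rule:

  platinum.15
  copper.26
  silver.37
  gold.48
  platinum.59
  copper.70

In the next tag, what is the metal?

Metal: repeats platinum → copper → silver → gold, so platinum, copper, silver, gold, platinum, copper → silver.

silver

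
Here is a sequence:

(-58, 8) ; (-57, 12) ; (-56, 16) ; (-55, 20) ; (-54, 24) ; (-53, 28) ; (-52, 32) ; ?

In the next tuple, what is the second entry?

Second entry — +4 each step: 8, 12, 16, 20, 24, 28, 32 → 36.

36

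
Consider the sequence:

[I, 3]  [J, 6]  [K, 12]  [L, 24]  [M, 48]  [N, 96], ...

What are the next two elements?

[O, 192], [P, 384]

Letter: letters move forward 1 place in the alphabet; I, J, K, L, M, N → O → P.
Second component goes 3, 6, 12, 24, 48, 96 → 192 → 384 (×2 each step).
Putting the parts together: [O, 192] and then [P, 384].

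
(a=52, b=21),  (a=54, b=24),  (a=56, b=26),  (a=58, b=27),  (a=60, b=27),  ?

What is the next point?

A goes 52, 54, 56, 58, 60 → 62 (+2 each step).
B — differences are 3, 2, 1, … (decreasing by 1 each time): 21, 24, 26, 27, 27 → 26.
Combining the parts gives (a=62, b=26).

(a=62, b=26)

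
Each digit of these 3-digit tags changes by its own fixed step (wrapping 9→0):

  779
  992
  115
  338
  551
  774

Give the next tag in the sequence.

First digit goes 7, 9, 1, 3, 5, 7 → 9 (+2 each step, mod 10).
Second digit goes 7, 9, 1, 3, 5, 7 → 9 (+2 each step, mod 10).
Third digit: 9, 2, 5, 8, 1, 4 → 7 (+3 each step, mod 10).
Putting it together: 997.

997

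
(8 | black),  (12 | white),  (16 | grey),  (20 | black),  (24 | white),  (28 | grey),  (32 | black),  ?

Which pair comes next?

(36 | white)

First slot: +4 each step; 8, 12, 16, 20, 24, 28, 32 → 36.
Shade: black, white, grey, black, white, grey, black → white (repeats black → white → grey).
Putting it together: (36 | white).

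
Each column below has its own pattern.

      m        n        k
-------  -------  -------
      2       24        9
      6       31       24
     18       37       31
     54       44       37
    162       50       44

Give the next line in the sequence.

Column m — ×3 each step: 2, 6, 18, 54, 162 → 486.
Column n: alternating steps +7, +6, +7, +6, …; 24, 31, 37, 44, 50 → 57.
Column k — always the previous value of the column n: 9, 24, 31, 37, 44 → 50.
Putting it together: 486  57  50.

486  57  50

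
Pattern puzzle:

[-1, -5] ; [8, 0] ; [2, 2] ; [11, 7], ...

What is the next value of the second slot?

9

Second slot: alternating steps +5, +2, +5, +2, …; -5, 0, 2, 7 → 9.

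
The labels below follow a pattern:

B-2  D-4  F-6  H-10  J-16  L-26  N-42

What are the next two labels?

Letter: letters move forward 2 places in the alphabet; B, D, F, H, J, L, N → P → R.
Second component — each term is the sum of the two before it: 2, 4, 6, 10, 16, 26, 42 → 68 → 110.
Putting the parts together: P-68 and then R-110.

P-68 then R-110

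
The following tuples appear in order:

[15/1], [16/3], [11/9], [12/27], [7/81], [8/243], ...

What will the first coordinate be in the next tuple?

First coordinate: alternating steps +1, −5, +1, −5, …; 15, 16, 11, 12, 7, 8 → 3.

3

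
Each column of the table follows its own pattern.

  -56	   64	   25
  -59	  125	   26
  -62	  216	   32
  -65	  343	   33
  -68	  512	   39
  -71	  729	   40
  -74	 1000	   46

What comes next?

For the first component, −3 each step: -56, -59, -62, -65, -68, -71, -74 → -77.
For the second component, perfect cubes: 4³, 5³, 6³, …: 64, 125, 216, 343, 512, 729, 1000 → 1331.
Third component goes 25, 26, 32, 33, 39, 40, 46 → 47 (alternating steps +1, +6, +1, +6, …).
So the next row is -77  1331  47.

-77  1331  47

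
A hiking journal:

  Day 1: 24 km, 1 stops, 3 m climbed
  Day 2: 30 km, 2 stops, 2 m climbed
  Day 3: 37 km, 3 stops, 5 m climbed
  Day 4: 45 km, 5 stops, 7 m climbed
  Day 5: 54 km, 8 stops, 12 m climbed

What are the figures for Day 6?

For the km, differences are 6, 7, 8, … (increasing by 1 each time): 24, 30, 37, 45, 54 → 64.
Stops: 1, 2, 3, 5, 8 → 13 (each term is the sum of the two before it).
M climbed — each term is the sum of the two before it: 3, 2, 5, 7, 12 → 19.
Combining the parts gives 64 km, 13 stops, 19 m climbed.

64 km, 13 stops, 19 m climbed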